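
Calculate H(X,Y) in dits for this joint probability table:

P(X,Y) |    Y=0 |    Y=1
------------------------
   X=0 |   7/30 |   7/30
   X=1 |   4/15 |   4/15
0.6011 dits

Joint entropy is H(X,Y) = -Σ_{x,y} p(x,y) log p(x,y).

Summing over all non-zero entries:
H(X,Y) = -[7/30·log_10(7/30) + 7/30·log_10(7/30) + 4/15·log_10(4/15) + 4/15·log_10(4/15)]
H(X,Y) = 0.6011 dits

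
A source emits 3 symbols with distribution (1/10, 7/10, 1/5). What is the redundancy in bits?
0.4282 bits

Redundancy measures how far a source is from maximum entropy:
R = H_max - H(X)

Maximum entropy for 3 symbols: H_max = log_2(3) = 1.5850 bits
Actual entropy: H(X) = 1.1568 bits
Redundancy: R = 1.5850 - 1.1568 = 0.4282 bits

This redundancy represents potential for compression: the source could be compressed by 0.4282 bits per symbol.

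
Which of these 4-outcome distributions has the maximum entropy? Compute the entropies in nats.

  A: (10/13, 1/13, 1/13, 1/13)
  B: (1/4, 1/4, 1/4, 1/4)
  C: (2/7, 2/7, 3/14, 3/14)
B

For a discrete distribution over n outcomes, entropy is maximized by the uniform distribution.

Computing entropies:
H(A) = 0.7937 nats
H(B) = 1.3863 nats
H(C) = 1.3761 nats

The uniform distribution (where all probabilities equal 1/4) achieves the maximum entropy of log_e(4) = 1.3863 nats.

Distribution B has the highest entropy.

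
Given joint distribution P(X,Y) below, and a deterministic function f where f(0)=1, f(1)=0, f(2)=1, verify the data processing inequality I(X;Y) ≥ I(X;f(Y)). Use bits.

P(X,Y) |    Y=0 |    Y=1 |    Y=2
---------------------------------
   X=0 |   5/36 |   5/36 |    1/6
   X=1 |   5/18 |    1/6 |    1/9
I(X;Y) = 0.0350, I(X;f(Y)) = 0.0001, inequality holds: 0.0350 ≥ 0.0001

Data Processing Inequality: For any Markov chain X → Y → Z, we have I(X;Y) ≥ I(X;Z).

Here Z = f(Y) is a deterministic function of Y, forming X → Y → Z.

Original I(X;Y) = 0.0350 bits

After applying f:
P(X,Z) where Z=f(Y):
- P(X,Z=0) = P(X,Y=1)
- P(X,Z=1) = P(X,Y=0) + P(X,Y=2)

I(X;Z) = I(X;f(Y)) = 0.0001 bits

Verification: 0.0350 ≥ 0.0001 ✓

Information cannot be created by processing; the function f can only lose information about X.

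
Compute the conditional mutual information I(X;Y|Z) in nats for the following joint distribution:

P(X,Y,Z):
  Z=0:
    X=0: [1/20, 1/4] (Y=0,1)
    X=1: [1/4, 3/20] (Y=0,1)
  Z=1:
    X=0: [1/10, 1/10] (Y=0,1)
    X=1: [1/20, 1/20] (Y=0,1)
0.0782 nats

Conditional mutual information: I(X;Y|Z) = H(X|Z) + H(Y|Z) - H(X,Y|Z)

H(Z) = 0.6109
H(X,Z) = 1.2799 → H(X|Z) = 0.6690
H(Y,Z) = 1.2968 → H(Y|Z) = 0.6860
H(X,Y,Z) = 1.8876 → H(X,Y|Z) = 1.2767

I(X;Y|Z) = 0.6690 + 0.6860 - 1.2767 = 0.0782 nats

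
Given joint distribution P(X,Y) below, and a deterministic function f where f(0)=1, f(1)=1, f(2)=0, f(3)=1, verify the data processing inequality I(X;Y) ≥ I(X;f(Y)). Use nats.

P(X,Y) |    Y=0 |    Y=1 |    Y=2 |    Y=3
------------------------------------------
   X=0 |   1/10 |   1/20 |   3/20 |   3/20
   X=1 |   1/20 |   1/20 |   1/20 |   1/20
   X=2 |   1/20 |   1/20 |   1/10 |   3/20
I(X;Y) = 0.0210, I(X;f(Y)) = 0.0026, inequality holds: 0.0210 ≥ 0.0026

Data Processing Inequality: For any Markov chain X → Y → Z, we have I(X;Y) ≥ I(X;Z).

Here Z = f(Y) is a deterministic function of Y, forming X → Y → Z.

Original I(X;Y) = 0.0210 nats

After applying f:
P(X,Z) where Z=f(Y):
- P(X,Z=0) = P(X,Y=2)
- P(X,Z=1) = P(X,Y=0) + P(X,Y=1) + P(X,Y=3)

I(X;Z) = I(X;f(Y)) = 0.0026 nats

Verification: 0.0210 ≥ 0.0026 ✓

Information cannot be created by processing; the function f can only lose information about X.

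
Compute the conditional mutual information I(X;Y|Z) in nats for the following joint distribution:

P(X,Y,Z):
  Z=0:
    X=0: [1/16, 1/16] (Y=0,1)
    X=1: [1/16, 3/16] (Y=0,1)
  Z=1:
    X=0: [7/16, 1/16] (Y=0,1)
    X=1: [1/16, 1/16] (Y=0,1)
0.0492 nats

Conditional mutual information: I(X;Y|Z) = H(X|Z) + H(Y|Z) - H(X,Y|Z)

H(Z) = 0.6616
H(X,Z) = 1.2130 → H(X|Z) = 0.5514
H(Y,Z) = 1.2130 → H(Y|Z) = 0.5514
H(X,Y,Z) = 1.7153 → H(X,Y|Z) = 1.0537

I(X;Y|Z) = 0.5514 + 0.5514 - 1.0537 = 0.0492 nats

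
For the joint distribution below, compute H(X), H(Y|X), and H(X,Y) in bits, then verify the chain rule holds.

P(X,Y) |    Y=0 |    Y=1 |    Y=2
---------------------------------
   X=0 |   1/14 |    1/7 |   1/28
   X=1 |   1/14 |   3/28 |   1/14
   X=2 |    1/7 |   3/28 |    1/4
H(X,Y) = 2.9802, H(X) = 1.5000, H(Y|X) = 1.4802 (all in bits)

Chain rule: H(X,Y) = H(X) + H(Y|X)

Left side — joint entropy directly:
H(X,Y) = -Σ p(x,y) log p(x,y) = 2.9802 bits

Right side — compute H(Y|X) from the conditional distributions:
P(X) = (1/4, 1/4, 1/2), so H(X) = 1.5000 bits
H(Y|X) = Σ_x P(X=x) · H(Y|X=x):
  P(Y|X=0) = (2/7, 4/7, 1/7), H(Y|X=0) = 1.3788, weight P(X=0) = 1/4
  P(Y|X=1) = (2/7, 3/7, 2/7), H(Y|X=1) = 1.5567, weight P(X=1) = 1/4
  P(Y|X=2) = (2/7, 3/14, 1/2), H(Y|X=2) = 1.4926, weight P(X=2) = 1/2
H(Y|X) = 1.4802 bits

H(X) + H(Y|X) = 1.5000 + 1.4802 = 2.9802 bits

Both sides equal 2.9802 bits. ✓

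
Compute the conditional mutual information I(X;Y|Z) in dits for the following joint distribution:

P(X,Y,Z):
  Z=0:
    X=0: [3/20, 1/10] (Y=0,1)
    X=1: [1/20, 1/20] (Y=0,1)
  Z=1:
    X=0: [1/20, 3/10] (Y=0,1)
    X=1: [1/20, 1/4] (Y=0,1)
0.0008 dits

Conditional mutual information: I(X;Y|Z) = H(X|Z) + H(Y|Z) - H(X,Y|Z)

H(Z) = 0.2812
H(X,Z) = 0.5670 → H(X|Z) = 0.2858
H(Y,Z) = 0.5062 → H(Y|Z) = 0.2250
H(X,Y,Z) = 0.7912 → H(X,Y|Z) = 0.5100

I(X;Y|Z) = 0.2858 + 0.2250 - 0.5100 = 0.0008 dits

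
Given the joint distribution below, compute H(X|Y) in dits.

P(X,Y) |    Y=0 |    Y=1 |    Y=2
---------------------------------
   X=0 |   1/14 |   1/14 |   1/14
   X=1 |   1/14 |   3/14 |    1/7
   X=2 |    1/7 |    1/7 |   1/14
0.4463 dits

Using the chain rule: H(X|Y) = H(X,Y) - H(Y)

First, compute H(X,Y) = 0.9149 dits

Marginal P(Y) = (2/7, 3/7, 2/7)
H(Y) = 0.4686 dits

H(X|Y) = H(X,Y) - H(Y) = 0.9149 - 0.4686 = 0.4463 dits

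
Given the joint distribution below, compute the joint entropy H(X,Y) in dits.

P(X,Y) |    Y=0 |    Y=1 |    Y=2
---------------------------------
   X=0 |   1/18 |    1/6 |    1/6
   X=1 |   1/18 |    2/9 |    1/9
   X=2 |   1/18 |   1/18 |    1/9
0.8955 dits

Joint entropy is H(X,Y) = -Σ_{x,y} p(x,y) log p(x,y).

Summing over all non-zero entries:
H(X,Y) = -[1/18·log_10(1/18) + 1/6·log_10(1/6) + 1/6·log_10(1/6) + 1/18·log_10(1/18) + 2/9·log_10(2/9) + 1/9·log_10(1/9) + 1/18·log_10(1/18) + 1/18·log_10(1/18) + 1/9·log_10(1/9)]
H(X,Y) = 0.8955 dits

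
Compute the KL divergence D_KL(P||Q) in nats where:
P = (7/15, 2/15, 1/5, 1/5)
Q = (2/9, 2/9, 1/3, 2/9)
0.1549 nats

KL divergence: D_KL(P||Q) = Σ p(x) log(p(x)/q(x))

Computing term by term:
  x=0: 7/15 × log_e[(7/15)/(2/9)] = 7/15 × 0.7419 = 0.3462
  x=1: 2/15 × log_e[(2/15)/(2/9)] = 2/15 × -0.5108 = -0.0681
  x=2: 1/5 × log_e[(1/5)/(1/3)] = 1/5 × -0.5108 = -0.1022
  x=3: 1/5 × log_e[(1/5)/(2/9)] = 1/5 × -0.1054 = -0.0211

D_KL(P||Q) = 0.1549 nats

Note: KL divergence is always non-negative and equals 0 iff P = Q.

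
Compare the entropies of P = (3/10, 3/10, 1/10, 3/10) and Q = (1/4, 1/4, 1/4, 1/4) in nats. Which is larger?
Q

Computing entropies in nats:
H(P) = 1.3138
H(Q) = 1.3863

Distribution Q has higher entropy.

Intuition: The distribution closer to uniform (more spread out) has higher entropy.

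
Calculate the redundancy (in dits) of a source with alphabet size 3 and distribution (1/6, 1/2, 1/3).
0.0379 dits

Redundancy measures how far a source is from maximum entropy:
R = H_max - H(X)

Maximum entropy for 3 symbols: H_max = log_10(3) = 0.4771 dits
Actual entropy: H(X) = 0.4392 dits
Redundancy: R = 0.4771 - 0.4392 = 0.0379 dits

This redundancy represents potential for compression: the source could be compressed by 0.0379 dits per symbol.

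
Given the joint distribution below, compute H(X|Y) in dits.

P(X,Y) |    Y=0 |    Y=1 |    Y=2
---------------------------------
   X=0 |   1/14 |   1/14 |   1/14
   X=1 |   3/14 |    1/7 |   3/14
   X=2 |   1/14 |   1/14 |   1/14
0.4238 dits

Using the chain rule: H(X|Y) = H(X,Y) - H(Y)

First, compute H(X,Y) = 0.8986 dits

Marginal P(Y) = (5/14, 2/7, 5/14)
H(Y) = 0.4748 dits

H(X|Y) = H(X,Y) - H(Y) = 0.8986 - 0.4748 = 0.4238 dits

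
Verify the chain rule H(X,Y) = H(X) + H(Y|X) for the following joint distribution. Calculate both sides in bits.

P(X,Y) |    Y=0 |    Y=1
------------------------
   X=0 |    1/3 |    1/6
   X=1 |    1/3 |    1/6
H(X,Y) = 1.9183, H(X) = 1.0000, H(Y|X) = 0.9183 (all in bits)

Chain rule: H(X,Y) = H(X) + H(Y|X)

Left side — joint entropy directly:
H(X,Y) = -Σ p(x,y) log p(x,y) = 1.9183 bits

Right side — compute H(Y|X) from the conditional distributions:
P(X) = (1/2, 1/2), so H(X) = 1.0000 bits
H(Y|X) = Σ_x P(X=x) · H(Y|X=x):
  P(Y|X=0) = (2/3, 1/3), H(Y|X=0) = 0.9183, weight P(X=0) = 1/2
  P(Y|X=1) = (2/3, 1/3), H(Y|X=1) = 0.9183, weight P(X=1) = 1/2
H(Y|X) = 0.9183 bits

H(X) + H(Y|X) = 1.0000 + 0.9183 = 1.9183 bits

Both sides equal 1.9183 bits. ✓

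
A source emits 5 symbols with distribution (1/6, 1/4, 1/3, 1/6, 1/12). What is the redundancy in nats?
0.0923 nats

Redundancy measures how far a source is from maximum entropy:
R = H_max - H(X)

Maximum entropy for 5 symbols: H_max = log_e(5) = 1.6094 nats
Actual entropy: H(X) = 1.5171 nats
Redundancy: R = 1.6094 - 1.5171 = 0.0923 nats

This redundancy represents potential for compression: the source could be compressed by 0.0923 nats per symbol.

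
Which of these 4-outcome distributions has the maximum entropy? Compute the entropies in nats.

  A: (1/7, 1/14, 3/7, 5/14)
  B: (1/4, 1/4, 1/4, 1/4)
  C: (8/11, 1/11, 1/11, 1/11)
B

For a discrete distribution over n outcomes, entropy is maximized by the uniform distribution.

Computing entropies:
H(A) = 1.1973 nats
H(B) = 1.3863 nats
H(C) = 0.8856 nats

The uniform distribution (where all probabilities equal 1/4) achieves the maximum entropy of log_e(4) = 1.3863 nats.

Distribution B has the highest entropy.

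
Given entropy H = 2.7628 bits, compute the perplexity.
6.7871

Perplexity is 2^H (or exp(H) for natural log).

H = 2.7628 bits
Perplexity = 2^2.7628 = 6.7871

Interpretation: The model's uncertainty is equivalent to choosing uniformly among 6.8 options.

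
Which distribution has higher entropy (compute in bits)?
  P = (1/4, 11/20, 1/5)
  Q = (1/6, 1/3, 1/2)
Q

Computing entropies in bits:
H(P) = 1.4388
H(Q) = 1.4591

Distribution Q has higher entropy.

Intuition: The distribution closer to uniform (more spread out) has higher entropy.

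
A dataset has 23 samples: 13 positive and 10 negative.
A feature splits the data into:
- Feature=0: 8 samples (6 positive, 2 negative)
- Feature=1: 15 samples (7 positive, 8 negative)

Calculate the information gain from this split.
0.0554 bits

Information Gain = H(Y) - H(Y|Feature)

Before split:
P(positive) = 13/23 = 0.5652
H(Y) = 0.9877 bits

After split:
Feature=0: H = 0.8113 bits (weight = 8/23)
Feature=1: H = 0.9968 bits (weight = 15/23)
H(Y|Feature) = (8/23)×0.8113 + (15/23)×0.9968 = 0.9323 bits

Information Gain = 0.9877 - 0.9323 = 0.0554 bits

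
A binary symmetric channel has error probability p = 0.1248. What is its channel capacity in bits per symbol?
0.4570 bits

For a binary symmetric channel (BSC) with error probability p:
Capacity C = 1 - H(p) bits per symbol

where H(p) = -p log₂(p) - (1-p) log₂(1-p) is the binary entropy function.

H(0.1248) = 0.5430 bits
C = 1 - 0.5430 = 0.4570 bits per symbol

This means we can reliably transmit up to 0.4570 bits of information per channel use.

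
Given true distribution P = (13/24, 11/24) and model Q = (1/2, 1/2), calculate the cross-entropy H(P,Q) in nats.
0.6931 nats

Cross-entropy: H(P,Q) = -Σ p(x) log q(x)

Alternatively: H(P,Q) = H(P) + D_KL(P||Q)
H(P) = 0.6897 nats
D_KL(P||Q) = 0.0035 nats

H(P,Q) = 0.6897 + 0.0035 = 0.6931 nats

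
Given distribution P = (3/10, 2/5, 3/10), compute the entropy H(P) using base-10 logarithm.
0.4729 dits

Shannon entropy is H(X) = -Σ p(x) log p(x).

For P = (3/10, 2/5, 3/10):
H = -3/10 × log_10(3/10) -2/5 × log_10(2/5) -3/10 × log_10(3/10)
H = 0.4729 dits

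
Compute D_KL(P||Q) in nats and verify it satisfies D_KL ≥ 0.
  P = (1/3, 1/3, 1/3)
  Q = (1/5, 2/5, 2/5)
0.0487 nats

KL divergence satisfies the Gibbs inequality: D_KL(P||Q) ≥ 0 for all distributions P, Q.

D_KL(P||Q) = Σ p(x) log(p(x)/q(x))
Term by term:
  x=0: 1/3 × log_e[(1/3)/(1/5)] = 0.1703
  x=1: 1/3 × log_e[(1/3)/(2/5)] = -0.0608
  x=2: 1/3 × log_e[(1/3)/(2/5)] = -0.0608
D_KL(P||Q) = 0.0487 nats

D_KL(P||Q) = 0.0487 ≥ 0 ✓

This non-negativity is a fundamental property: relative entropy cannot be negative because it measures how different Q is from P.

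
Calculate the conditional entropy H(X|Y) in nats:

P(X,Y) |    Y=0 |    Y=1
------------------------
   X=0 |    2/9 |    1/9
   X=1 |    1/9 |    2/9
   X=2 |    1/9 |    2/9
1.0482 nats

Using the chain rule: H(X|Y) = H(X,Y) - H(Y)

First, compute H(X,Y) = 1.7351 nats

Marginal P(Y) = (4/9, 5/9)
H(Y) = 0.6870 nats

H(X|Y) = H(X,Y) - H(Y) = 1.7351 - 0.6870 = 1.0482 nats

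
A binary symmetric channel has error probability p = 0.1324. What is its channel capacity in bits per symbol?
0.4360 bits

For a binary symmetric channel (BSC) with error probability p:
Capacity C = 1 - H(p) bits per symbol

where H(p) = -p log₂(p) - (1-p) log₂(1-p) is the binary entropy function.

H(0.1324) = 0.5640 bits
C = 1 - 0.5640 = 0.4360 bits per symbol

This means we can reliably transmit up to 0.4360 bits of information per channel use.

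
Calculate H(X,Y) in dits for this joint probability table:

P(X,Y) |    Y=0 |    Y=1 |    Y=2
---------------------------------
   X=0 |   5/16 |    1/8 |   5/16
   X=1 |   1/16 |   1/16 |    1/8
0.6920 dits

Joint entropy is H(X,Y) = -Σ_{x,y} p(x,y) log p(x,y).

Summing over all non-zero entries:
H(X,Y) = -[5/16·log_10(5/16) + 1/8·log_10(1/8) + 5/16·log_10(5/16) + 1/16·log_10(1/16) + 1/16·log_10(1/16) + 1/8·log_10(1/8)]
H(X,Y) = 0.6920 dits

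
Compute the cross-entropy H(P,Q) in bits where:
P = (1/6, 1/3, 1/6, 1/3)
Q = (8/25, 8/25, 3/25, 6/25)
2.0180 bits

Cross-entropy: H(P,Q) = -Σ p(x) log q(x)

Alternatively: H(P,Q) = H(P) + D_KL(P||Q)
H(P) = 1.9183 bits
D_KL(P||Q) = 0.0997 bits

H(P,Q) = 1.9183 + 0.0997 = 2.0180 bits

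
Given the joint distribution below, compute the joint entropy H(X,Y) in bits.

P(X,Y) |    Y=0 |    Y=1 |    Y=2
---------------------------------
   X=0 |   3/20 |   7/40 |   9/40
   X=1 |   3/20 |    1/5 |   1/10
2.5419 bits

Joint entropy is H(X,Y) = -Σ_{x,y} p(x,y) log p(x,y).

Summing over all non-zero entries:
H(X,Y) = -[3/20·log_2(3/20) + 7/40·log_2(7/40) + 9/40·log_2(9/40) + 3/20·log_2(3/20) + 1/5·log_2(1/5) + 1/10·log_2(1/10)]
H(X,Y) = 2.5419 bits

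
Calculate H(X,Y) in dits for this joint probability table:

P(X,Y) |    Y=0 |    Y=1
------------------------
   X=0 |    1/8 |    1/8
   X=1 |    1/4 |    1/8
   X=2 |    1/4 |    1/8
0.7526 dits

Joint entropy is H(X,Y) = -Σ_{x,y} p(x,y) log p(x,y).

Summing over all non-zero entries:
H(X,Y) = -[1/8·log_10(1/8) + 1/8·log_10(1/8) + 1/4·log_10(1/4) + 1/8·log_10(1/8) + 1/4·log_10(1/4) + 1/8·log_10(1/8)]
H(X,Y) = 0.7526 dits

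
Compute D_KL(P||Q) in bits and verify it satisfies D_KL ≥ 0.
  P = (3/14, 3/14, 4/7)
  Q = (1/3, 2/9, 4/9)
0.0593 bits

KL divergence satisfies the Gibbs inequality: D_KL(P||Q) ≥ 0 for all distributions P, Q.

D_KL(P||Q) = Σ p(x) log(p(x)/q(x))
Term by term:
  x=0: 3/14 × log_2[(3/14)/(1/3)] = -0.1366
  x=1: 3/14 × log_2[(3/14)/(2/9)] = -0.0112
  x=2: 4/7 × log_2[(4/7)/(4/9)] = 0.2072
D_KL(P||Q) = 0.0593 bits

D_KL(P||Q) = 0.0593 ≥ 0 ✓

This non-negativity is a fundamental property: relative entropy cannot be negative because it measures how different Q is from P.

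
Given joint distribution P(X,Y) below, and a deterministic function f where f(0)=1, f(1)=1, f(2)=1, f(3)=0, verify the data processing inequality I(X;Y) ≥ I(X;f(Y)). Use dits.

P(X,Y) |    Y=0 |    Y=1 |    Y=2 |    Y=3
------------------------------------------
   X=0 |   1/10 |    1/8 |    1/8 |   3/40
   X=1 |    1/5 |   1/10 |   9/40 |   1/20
I(X;Y) = 0.0105, I(X;f(Y)) = 0.0038, inequality holds: 0.0105 ≥ 0.0038

Data Processing Inequality: For any Markov chain X → Y → Z, we have I(X;Y) ≥ I(X;Z).

Here Z = f(Y) is a deterministic function of Y, forming X → Y → Z.

Original I(X;Y) = 0.0105 dits

After applying f:
P(X,Z) where Z=f(Y):
- P(X,Z=0) = P(X,Y=3)
- P(X,Z=1) = P(X,Y=0) + P(X,Y=1) + P(X,Y=2)

I(X;Z) = I(X;f(Y)) = 0.0038 dits

Verification: 0.0105 ≥ 0.0038 ✓

Information cannot be created by processing; the function f can only lose information about X.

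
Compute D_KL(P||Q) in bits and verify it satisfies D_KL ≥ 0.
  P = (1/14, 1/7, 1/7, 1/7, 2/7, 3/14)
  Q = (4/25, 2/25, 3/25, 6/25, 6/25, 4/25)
0.1276 bits

KL divergence satisfies the Gibbs inequality: D_KL(P||Q) ≥ 0 for all distributions P, Q.

D_KL(P||Q) = Σ p(x) log(p(x)/q(x))
Term by term:
  x=0: 1/14 × log_2[(1/14)/(4/25)] = -0.0831
  x=1: 1/7 × log_2[(1/7)/(2/25)] = 0.1195
  x=2: 1/7 × log_2[(1/7)/(3/25)] = 0.0359
  x=3: 1/7 × log_2[(1/7)/(6/25)] = -0.1069
  x=4: 2/7 × log_2[(2/7)/(6/25)] = 0.0719
  x=5: 3/14 × log_2[(3/14)/(4/25)] = 0.0903
D_KL(P||Q) = 0.1276 bits

D_KL(P||Q) = 0.1276 ≥ 0 ✓

This non-negativity is a fundamental property: relative entropy cannot be negative because it measures how different Q is from P.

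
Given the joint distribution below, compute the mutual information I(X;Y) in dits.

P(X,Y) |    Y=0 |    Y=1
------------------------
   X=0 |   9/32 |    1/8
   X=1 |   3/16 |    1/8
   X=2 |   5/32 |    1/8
0.0032 dits

Mutual information: I(X;Y) = H(X) + H(Y) - H(X,Y)

Marginals:
P(X) = (13/32, 5/16, 9/32), H(X) = 0.4717 dits
P(Y) = (5/8, 3/8), H(Y) = 0.2873 dits

Joint entropy: H(X,Y) = 0.7559 dits

I(X;Y) = 0.4717 + 0.2873 - 0.7559 = 0.0032 dits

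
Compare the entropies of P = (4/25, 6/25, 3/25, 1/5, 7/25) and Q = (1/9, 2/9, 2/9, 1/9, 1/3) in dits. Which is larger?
P

Computing entropies in dits:
H(P) = 0.6812
H(Q) = 0.6614

Distribution P has higher entropy.

Intuition: The distribution closer to uniform (more spread out) has higher entropy.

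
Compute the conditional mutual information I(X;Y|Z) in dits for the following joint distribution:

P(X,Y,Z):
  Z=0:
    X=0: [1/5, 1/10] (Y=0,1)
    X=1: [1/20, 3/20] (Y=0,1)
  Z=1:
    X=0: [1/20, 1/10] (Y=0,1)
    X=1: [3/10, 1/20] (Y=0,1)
0.0476 dits

Conditional mutual information: I(X;Y|Z) = H(X|Z) + H(Y|Z) - H(X,Y|Z)

H(Z) = 0.3010
H(X,Z) = 0.5798 → H(X|Z) = 0.2788
H(Y,Z) = 0.5842 → H(Y|Z) = 0.2832
H(X,Y,Z) = 0.8154 → H(X,Y|Z) = 0.5144

I(X;Y|Z) = 0.2788 + 0.2832 - 0.5144 = 0.0476 dits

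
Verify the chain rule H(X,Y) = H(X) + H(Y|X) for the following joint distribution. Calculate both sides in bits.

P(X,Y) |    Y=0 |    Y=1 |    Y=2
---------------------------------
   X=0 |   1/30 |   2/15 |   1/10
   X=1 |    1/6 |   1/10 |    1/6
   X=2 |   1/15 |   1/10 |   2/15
H(X,Y) = 3.0574, H(X) = 1.5524, H(Y|X) = 1.5050 (all in bits)

Chain rule: H(X,Y) = H(X) + H(Y|X)

Left side — joint entropy directly:
H(X,Y) = -Σ p(x,y) log p(x,y) = 3.0574 bits

Right side — compute H(Y|X) from the conditional distributions:
P(X) = (4/15, 13/30, 3/10), so H(X) = 1.5524 bits
H(Y|X) = Σ_x P(X=x) · H(Y|X=x):
  P(Y|X=0) = (1/8, 1/2, 3/8), H(Y|X=0) = 1.4056, weight P(X=0) = 4/15
  P(Y|X=1) = (5/13, 3/13, 5/13), H(Y|X=1) = 1.5486, weight P(X=1) = 13/30
  P(Y|X=2) = (2/9, 1/3, 4/9), H(Y|X=2) = 1.5305, weight P(X=2) = 3/10
H(Y|X) = 1.5050 bits

H(X) + H(Y|X) = 1.5524 + 1.5050 = 3.0574 bits

Both sides equal 3.0574 bits. ✓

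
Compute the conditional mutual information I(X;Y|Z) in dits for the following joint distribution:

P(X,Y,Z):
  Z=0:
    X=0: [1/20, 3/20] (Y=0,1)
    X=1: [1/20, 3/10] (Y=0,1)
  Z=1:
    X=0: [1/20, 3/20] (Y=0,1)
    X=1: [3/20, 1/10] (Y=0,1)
0.0144 dits

Conditional mutual information: I(X;Y|Z) = H(X|Z) + H(Y|Z) - H(X,Y|Z)

H(Z) = 0.2989
H(X,Z) = 0.5897 → H(X|Z) = 0.2908
H(Y,Z) = 0.5464 → H(Y|Z) = 0.2475
H(X,Y,Z) = 0.8228 → H(X,Y|Z) = 0.5239

I(X;Y|Z) = 0.2908 + 0.2475 - 0.5239 = 0.0144 dits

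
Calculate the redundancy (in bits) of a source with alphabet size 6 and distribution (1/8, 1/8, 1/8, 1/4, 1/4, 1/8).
0.0850 bits

Redundancy measures how far a source is from maximum entropy:
R = H_max - H(X)

Maximum entropy for 6 symbols: H_max = log_2(6) = 2.5850 bits
Actual entropy: H(X) = 2.5000 bits
Redundancy: R = 2.5850 - 2.5000 = 0.0850 bits

This redundancy represents potential for compression: the source could be compressed by 0.0850 bits per symbol.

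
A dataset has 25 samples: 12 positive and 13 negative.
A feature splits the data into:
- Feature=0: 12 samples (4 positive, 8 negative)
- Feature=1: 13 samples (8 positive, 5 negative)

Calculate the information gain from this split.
0.0582 bits

Information Gain = H(Y) - H(Y|Feature)

Before split:
P(positive) = 12/25 = 0.4800
H(Y) = 0.9988 bits

After split:
Feature=0: H = 0.9183 bits (weight = 12/25)
Feature=1: H = 0.9612 bits (weight = 13/25)
H(Y|Feature) = (12/25)×0.9183 + (13/25)×0.9612 = 0.9406 bits

Information Gain = 0.9988 - 0.9406 = 0.0582 bits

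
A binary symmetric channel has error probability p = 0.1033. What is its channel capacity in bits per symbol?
0.5206 bits

For a binary symmetric channel (BSC) with error probability p:
Capacity C = 1 - H(p) bits per symbol

where H(p) = -p log₂(p) - (1-p) log₂(1-p) is the binary entropy function.

H(0.1033) = 0.4794 bits
C = 1 - 0.4794 = 0.5206 bits per symbol

This means we can reliably transmit up to 0.5206 bits of information per channel use.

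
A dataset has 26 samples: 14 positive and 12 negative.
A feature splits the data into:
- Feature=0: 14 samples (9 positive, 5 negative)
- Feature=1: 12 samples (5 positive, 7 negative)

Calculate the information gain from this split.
0.0372 bits

Information Gain = H(Y) - H(Y|Feature)

Before split:
P(positive) = 14/26 = 0.5385
H(Y) = 0.9957 bits

After split:
Feature=0: H = 0.9403 bits (weight = 14/26)
Feature=1: H = 0.9799 bits (weight = 12/26)
H(Y|Feature) = (14/26)×0.9403 + (12/26)×0.9799 = 0.9586 bits

Information Gain = 0.9957 - 0.9586 = 0.0372 bits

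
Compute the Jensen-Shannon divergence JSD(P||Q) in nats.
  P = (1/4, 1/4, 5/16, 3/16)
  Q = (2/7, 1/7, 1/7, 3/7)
0.0484 nats

Jensen-Shannon divergence is:
JSD(P||Q) = 0.5 × D_KL(P||M) + 0.5 × D_KL(Q||M)
where M = 0.5 × (P + Q) is the mixture distribution.

M = 0.5 × (1/4, 1/4, 5/16, 3/16) + 0.5 × (2/7, 1/7, 1/7, 3/7) = (0.267857, 0.196429, 0.227679, 0.308036)

D_KL(P||M) = 0.0489 nats
D_KL(Q||M) = 0.0479 nats

JSD(P||Q) = 0.5 × 0.0489 + 0.5 × 0.0479 = 0.0484 nats

Unlike KL divergence, JSD is symmetric and bounded: 0 ≤ JSD ≤ log(2).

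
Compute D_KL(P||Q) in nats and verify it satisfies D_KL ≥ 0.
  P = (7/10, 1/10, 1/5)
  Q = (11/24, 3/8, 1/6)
0.2007 nats

KL divergence satisfies the Gibbs inequality: D_KL(P||Q) ≥ 0 for all distributions P, Q.

D_KL(P||Q) = Σ p(x) log(p(x)/q(x))
Term by term:
  x=0: 7/10 × log_e[(7/10)/(11/24)] = 0.2964
  x=1: 1/10 × log_e[(1/10)/(3/8)] = -0.1322
  x=2: 1/5 × log_e[(1/5)/(1/6)] = 0.0365
D_KL(P||Q) = 0.2007 nats

D_KL(P||Q) = 0.2007 ≥ 0 ✓

This non-negativity is a fundamental property: relative entropy cannot be negative because it measures how different Q is from P.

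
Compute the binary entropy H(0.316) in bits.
0.9000 bits

The binary entropy function is:
H(p) = -p log(p) - (1-p) log(1-p)

H(0.316) = -0.316 × log_2(0.316) - 0.684 × log_2(0.684)
H(0.316) = 0.9000 bits

Note: Binary entropy is maximized at p=0.5 (H=1 bit) and minimized at p=0 or p=1 (H=0).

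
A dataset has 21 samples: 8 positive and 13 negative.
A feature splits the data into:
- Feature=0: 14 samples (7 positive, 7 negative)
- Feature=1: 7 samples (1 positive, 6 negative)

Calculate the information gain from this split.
0.0948 bits

Information Gain = H(Y) - H(Y|Feature)

Before split:
P(positive) = 8/21 = 0.3810
H(Y) = 0.9587 bits

After split:
Feature=0: H = 1.0000 bits (weight = 14/21)
Feature=1: H = 0.5917 bits (weight = 7/21)
H(Y|Feature) = (14/21)×1.0000 + (7/21)×0.5917 = 0.8639 bits

Information Gain = 0.9587 - 0.8639 = 0.0948 bits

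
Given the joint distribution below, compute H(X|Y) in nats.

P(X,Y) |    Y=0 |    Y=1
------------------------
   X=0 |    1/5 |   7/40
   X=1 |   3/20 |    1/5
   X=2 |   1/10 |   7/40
1.0805 nats

Using the chain rule: H(X|Y) = H(X,Y) - H(Y)

First, compute H(X,Y) = 1.7686 nats

Marginal P(Y) = (9/20, 11/20)
H(Y) = 0.6881 nats

H(X|Y) = H(X,Y) - H(Y) = 1.7686 - 0.6881 = 1.0805 nats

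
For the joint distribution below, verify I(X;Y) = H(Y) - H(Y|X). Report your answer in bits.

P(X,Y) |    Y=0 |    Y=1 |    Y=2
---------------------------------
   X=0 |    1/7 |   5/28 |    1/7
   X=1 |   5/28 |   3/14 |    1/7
I(X;Y) = 0.0015 bits

Mutual information has multiple equivalent forms:
- I(X;Y) = H(X) - H(X|Y)
- I(X;Y) = H(Y) - H(Y|X)
- I(X;Y) = H(X) + H(Y) - H(X,Y)

Computing all quantities:
H(X) = 0.9963, H(Y) = 1.5722, H(X,Y) = 2.5670
H(X|Y) = 0.9948, H(Y|X) = 1.5707

Verification:
H(X) - H(X|Y) = 0.9963 - 0.9948 = 0.0015
H(Y) - H(Y|X) = 1.5722 - 1.5707 = 0.0015
H(X) + H(Y) - H(X,Y) = 0.9963 + 1.5722 - 2.5670 = 0.0015

All forms give I(X;Y) = 0.0015 bits. ✓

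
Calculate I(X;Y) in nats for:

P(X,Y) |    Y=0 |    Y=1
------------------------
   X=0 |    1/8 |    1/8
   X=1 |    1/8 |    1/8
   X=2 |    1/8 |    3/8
0.0338 nats

Mutual information: I(X;Y) = H(X) + H(Y) - H(X,Y)

Marginals:
P(X) = (1/4, 1/4, 1/2), H(X) = 1.0397 nats
P(Y) = (3/8, 5/8), H(Y) = 0.6616 nats

Joint entropy: H(X,Y) = 1.6675 nats

I(X;Y) = 1.0397 + 0.6616 - 1.6675 = 0.0338 nats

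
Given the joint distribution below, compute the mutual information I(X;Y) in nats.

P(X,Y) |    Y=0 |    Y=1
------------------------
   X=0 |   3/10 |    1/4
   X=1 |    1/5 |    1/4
0.0051 nats

Mutual information: I(X;Y) = H(X) + H(Y) - H(X,Y)

Marginals:
P(X) = (11/20, 9/20), H(X) = 0.6881 nats
P(Y) = (1/2, 1/2), H(Y) = 0.6931 nats

Joint entropy: H(X,Y) = 1.3762 nats

I(X;Y) = 0.6881 + 0.6931 - 1.3762 = 0.0051 nats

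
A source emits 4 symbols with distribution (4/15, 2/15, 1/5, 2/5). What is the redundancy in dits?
0.0333 dits

Redundancy measures how far a source is from maximum entropy:
R = H_max - H(X)

Maximum entropy for 4 symbols: H_max = log_10(4) = 0.6021 dits
Actual entropy: H(X) = 0.5687 dits
Redundancy: R = 0.6021 - 0.5687 = 0.0333 dits

This redundancy represents potential for compression: the source could be compressed by 0.0333 dits per symbol.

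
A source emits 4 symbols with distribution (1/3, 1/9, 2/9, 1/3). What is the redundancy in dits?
0.0328 dits

Redundancy measures how far a source is from maximum entropy:
R = H_max - H(X)

Maximum entropy for 4 symbols: H_max = log_10(4) = 0.6021 dits
Actual entropy: H(X) = 0.5693 dits
Redundancy: R = 0.6021 - 0.5693 = 0.0328 dits

This redundancy represents potential for compression: the source could be compressed by 0.0328 dits per symbol.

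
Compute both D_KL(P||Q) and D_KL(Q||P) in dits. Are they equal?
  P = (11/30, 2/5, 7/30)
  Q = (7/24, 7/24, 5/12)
D_KL(P||Q) = 0.0326, D_KL(Q||P) = 0.0359

KL divergence is not symmetric: D_KL(P||Q) ≠ D_KL(Q||P) in general.

D_KL(P||Q) = 0.0326 dits
D_KL(Q||P) = 0.0359 dits

No, they are not equal!

This asymmetry is why KL divergence is not a true distance metric.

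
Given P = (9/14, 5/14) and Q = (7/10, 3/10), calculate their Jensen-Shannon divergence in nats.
0.0019 nats

Jensen-Shannon divergence is:
JSD(P||Q) = 0.5 × D_KL(P||M) + 0.5 × D_KL(Q||M)
where M = 0.5 × (P + Q) is the mixture distribution.

M = 0.5 × (9/14, 5/14) + 0.5 × (7/10, 3/10) = (0.671429, 0.328571)

D_KL(P||M) = 0.0018 nats
D_KL(Q||M) = 0.0019 nats

JSD(P||Q) = 0.5 × 0.0018 + 0.5 × 0.0019 = 0.0019 nats

Unlike KL divergence, JSD is symmetric and bounded: 0 ≤ JSD ≤ log(2).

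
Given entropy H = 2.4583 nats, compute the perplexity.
11.6849

Perplexity is e^H (or exp(H) for natural log).

H = 2.4583 nats
Perplexity = e^2.4583 = 11.6849

Interpretation: The model's uncertainty is equivalent to choosing uniformly among 11.7 options.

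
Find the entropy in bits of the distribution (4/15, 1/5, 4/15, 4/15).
1.9899 bits

Shannon entropy is H(X) = -Σ p(x) log p(x).

For P = (4/15, 1/5, 4/15, 4/15):
H = -4/15 × log_2(4/15) -1/5 × log_2(1/5) -4/15 × log_2(4/15) -4/15 × log_2(4/15)
H = 1.9899 bits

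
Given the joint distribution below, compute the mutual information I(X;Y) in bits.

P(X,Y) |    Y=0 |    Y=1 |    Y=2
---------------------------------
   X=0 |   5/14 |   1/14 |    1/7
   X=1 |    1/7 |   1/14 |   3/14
0.0640 bits

Mutual information: I(X;Y) = H(X) + H(Y) - H(X,Y)

Marginals:
P(X) = (4/7, 3/7), H(X) = 0.9852 bits
P(Y) = (1/2, 1/7, 5/14), H(Y) = 1.4316 bits

Joint entropy: H(X,Y) = 2.3527 bits

I(X;Y) = 0.9852 + 1.4316 - 2.3527 = 0.0640 bits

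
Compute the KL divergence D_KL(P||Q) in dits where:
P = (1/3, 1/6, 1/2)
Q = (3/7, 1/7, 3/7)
0.0082 dits

KL divergence: D_KL(P||Q) = Σ p(x) log(p(x)/q(x))

Computing term by term:
  x=0: 1/3 × log_10[(1/3)/(3/7)] = 1/3 × -0.1091 = -0.0364
  x=1: 1/6 × log_10[(1/6)/(1/7)] = 1/6 × 0.0669 = 0.0112
  x=2: 1/2 × log_10[(1/2)/(3/7)] = 1/2 × 0.0669 = 0.0335

D_KL(P||Q) = 0.0082 dits

Note: KL divergence is always non-negative and equals 0 iff P = Q.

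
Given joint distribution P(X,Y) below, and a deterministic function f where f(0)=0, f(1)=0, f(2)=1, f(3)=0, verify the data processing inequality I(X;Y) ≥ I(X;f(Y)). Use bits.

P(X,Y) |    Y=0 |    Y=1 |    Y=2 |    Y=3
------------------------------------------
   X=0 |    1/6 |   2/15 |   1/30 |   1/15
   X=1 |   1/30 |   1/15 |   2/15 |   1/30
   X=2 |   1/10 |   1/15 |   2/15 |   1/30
I(X;Y) = 0.1425, I(X;f(Y)) = 0.1254, inequality holds: 0.1425 ≥ 0.1254

Data Processing Inequality: For any Markov chain X → Y → Z, we have I(X;Y) ≥ I(X;Z).

Here Z = f(Y) is a deterministic function of Y, forming X → Y → Z.

Original I(X;Y) = 0.1425 bits

After applying f:
P(X,Z) where Z=f(Y):
- P(X,Z=0) = P(X,Y=0) + P(X,Y=1) + P(X,Y=3)
- P(X,Z=1) = P(X,Y=2)

I(X;Z) = I(X;f(Y)) = 0.1254 bits

Verification: 0.1425 ≥ 0.1254 ✓

Information cannot be created by processing; the function f can only lose information about X.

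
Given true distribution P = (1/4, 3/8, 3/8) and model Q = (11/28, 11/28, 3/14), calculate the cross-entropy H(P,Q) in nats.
1.1616 nats

Cross-entropy: H(P,Q) = -Σ p(x) log q(x)

Alternatively: H(P,Q) = H(P) + D_KL(P||Q)
H(P) = 1.0822 nats
D_KL(P||Q) = 0.0794 nats

H(P,Q) = 1.0822 + 0.0794 = 1.1616 nats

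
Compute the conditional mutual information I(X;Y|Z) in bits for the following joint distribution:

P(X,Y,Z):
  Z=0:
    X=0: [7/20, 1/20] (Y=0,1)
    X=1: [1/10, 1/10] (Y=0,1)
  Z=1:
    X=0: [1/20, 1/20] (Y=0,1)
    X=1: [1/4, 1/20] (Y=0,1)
0.0988 bits

Conditional mutual information: I(X;Y|Z) = H(X|Z) + H(Y|Z) - H(X,Y|Z)

H(Z) = 0.9710
H(X,Z) = 1.8464 → H(X|Z) = 0.8755
H(Y,Z) = 1.7822 → H(Y|Z) = 0.8113
H(X,Y,Z) = 2.5589 → H(X,Y|Z) = 1.5879

I(X;Y|Z) = 0.8755 + 0.8113 - 1.5879 = 0.0988 bits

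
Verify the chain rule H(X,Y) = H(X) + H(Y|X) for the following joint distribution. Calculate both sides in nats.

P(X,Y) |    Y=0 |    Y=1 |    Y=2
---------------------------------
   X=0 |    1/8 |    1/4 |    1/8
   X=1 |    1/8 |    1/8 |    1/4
H(X,Y) = 1.7329, H(X) = 0.6931, H(Y|X) = 1.0397 (all in nats)

Chain rule: H(X,Y) = H(X) + H(Y|X)

Left side — joint entropy directly:
H(X,Y) = -Σ p(x,y) log p(x,y) = 1.7329 nats

Right side — compute H(Y|X) from the conditional distributions:
P(X) = (1/2, 1/2), so H(X) = 0.6931 nats
H(Y|X) = Σ_x P(X=x) · H(Y|X=x):
  P(Y|X=0) = (1/4, 1/2, 1/4), H(Y|X=0) = 1.0397, weight P(X=0) = 1/2
  P(Y|X=1) = (1/4, 1/4, 1/2), H(Y|X=1) = 1.0397, weight P(X=1) = 1/2
H(Y|X) = 1.0397 nats

H(X) + H(Y|X) = 0.6931 + 1.0397 = 1.7329 nats

Both sides equal 1.7329 nats. ✓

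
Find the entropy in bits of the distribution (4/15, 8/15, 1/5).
1.4566 bits

Shannon entropy is H(X) = -Σ p(x) log p(x).

For P = (4/15, 8/15, 1/5):
H = -4/15 × log_2(4/15) -8/15 × log_2(8/15) -1/5 × log_2(1/5)
H = 1.4566 bits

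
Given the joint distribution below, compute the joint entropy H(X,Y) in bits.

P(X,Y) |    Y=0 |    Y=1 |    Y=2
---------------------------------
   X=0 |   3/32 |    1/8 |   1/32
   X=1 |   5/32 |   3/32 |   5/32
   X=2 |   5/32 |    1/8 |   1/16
3.0519 bits

Joint entropy is H(X,Y) = -Σ_{x,y} p(x,y) log p(x,y).

Summing over all non-zero entries:
H(X,Y) = -[3/32·log_2(3/32) + 1/8·log_2(1/8) + 1/32·log_2(1/32) + 5/32·log_2(5/32) + 3/32·log_2(3/32) + 5/32·log_2(5/32) + 5/32·log_2(5/32) + 1/8·log_2(1/8) + 1/16·log_2(1/16)]
H(X,Y) = 3.0519 bits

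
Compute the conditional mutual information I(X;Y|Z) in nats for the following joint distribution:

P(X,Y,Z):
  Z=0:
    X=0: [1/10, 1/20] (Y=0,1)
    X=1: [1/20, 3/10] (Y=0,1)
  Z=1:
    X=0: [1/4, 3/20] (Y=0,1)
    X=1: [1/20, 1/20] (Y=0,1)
0.0690 nats

Conditional mutual information: I(X;Y|Z) = H(X|Z) + H(Y|Z) - H(X,Y|Z)

H(Z) = 0.6931
H(X,Z) = 1.2488 → H(X|Z) = 0.5556
H(Y,Z) = 1.3351 → H(Y|Z) = 0.6419
H(X,Y,Z) = 1.8217 → H(X,Y|Z) = 1.1286

I(X;Y|Z) = 0.5556 + 0.6419 - 1.1286 = 0.0690 nats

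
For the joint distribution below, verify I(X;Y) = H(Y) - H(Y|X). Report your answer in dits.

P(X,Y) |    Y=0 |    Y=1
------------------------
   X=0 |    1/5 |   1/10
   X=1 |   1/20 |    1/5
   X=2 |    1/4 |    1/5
I(X;Y) = 0.0295 dits

Mutual information has multiple equivalent forms:
- I(X;Y) = H(X) - H(X|Y)
- I(X;Y) = H(Y) - H(Y|X)
- I(X;Y) = H(X) + H(Y) - H(X,Y)

Computing all quantities:
H(X) = 0.4634, H(Y) = 0.3010, H(X,Y) = 0.7349
H(X|Y) = 0.4339, H(Y|X) = 0.2715

Verification:
H(X) - H(X|Y) = 0.4634 - 0.4339 = 0.0295
H(Y) - H(Y|X) = 0.3010 - 0.2715 = 0.0295
H(X) + H(Y) - H(X,Y) = 0.4634 + 0.3010 - 0.7349 = 0.0295

All forms give I(X;Y) = 0.0295 dits. ✓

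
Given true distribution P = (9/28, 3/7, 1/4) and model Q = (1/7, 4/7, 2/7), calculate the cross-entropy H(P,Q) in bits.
1.7002 bits

Cross-entropy: H(P,Q) = -Σ p(x) log q(x)

Alternatively: H(P,Q) = H(P) + D_KL(P||Q)
H(P) = 1.5502 bits
D_KL(P||Q) = 0.1500 bits

H(P,Q) = 1.5502 + 0.1500 = 1.7002 bits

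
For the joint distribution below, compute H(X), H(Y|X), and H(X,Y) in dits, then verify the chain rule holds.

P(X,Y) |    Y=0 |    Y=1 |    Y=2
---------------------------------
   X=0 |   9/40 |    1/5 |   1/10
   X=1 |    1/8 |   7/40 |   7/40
H(X,Y) = 0.7634, H(X) = 0.3005, H(Y|X) = 0.4629 (all in dits)

Chain rule: H(X,Y) = H(X) + H(Y|X)

Left side — joint entropy directly:
H(X,Y) = -Σ p(x,y) log p(x,y) = 0.7634 dits

Right side — compute H(Y|X) from the conditional distributions:
P(X) = (21/40, 19/40), so H(X) = 0.3005 dits
H(Y|X) = Σ_x P(X=x) · H(Y|X=x):
  P(Y|X=0) = (3/7, 8/21, 4/21), H(Y|X=0) = 0.4545, weight P(X=0) = 21/40
  P(Y|X=1) = (5/19, 7/19, 7/19), H(Y|X=1) = 0.4721, weight P(X=1) = 19/40
H(Y|X) = 0.4629 dits

H(X) + H(Y|X) = 0.3005 + 0.4629 = 0.7634 dits

Both sides equal 0.7634 dits. ✓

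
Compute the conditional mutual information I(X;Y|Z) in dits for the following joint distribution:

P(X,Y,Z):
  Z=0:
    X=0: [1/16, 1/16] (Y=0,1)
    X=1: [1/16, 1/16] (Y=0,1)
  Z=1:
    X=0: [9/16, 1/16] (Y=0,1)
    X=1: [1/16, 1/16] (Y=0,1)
0.0209 dits

Conditional mutual information: I(X;Y|Z) = H(X|Z) + H(Y|Z) - H(X,Y|Z)

H(Z) = 0.2442
H(X,Z) = 0.4662 → H(X|Z) = 0.2220
H(Y,Z) = 0.4662 → H(Y|Z) = 0.2220
H(X,Y,Z) = 0.6674 → H(X,Y|Z) = 0.4231

I(X;Y|Z) = 0.2220 + 0.2220 - 0.4231 = 0.0209 dits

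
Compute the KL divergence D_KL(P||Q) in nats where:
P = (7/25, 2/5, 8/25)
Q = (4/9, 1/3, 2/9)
0.0602 nats

KL divergence: D_KL(P||Q) = Σ p(x) log(p(x)/q(x))

Computing term by term:
  x=0: 7/25 × log_e[(7/25)/(4/9)] = 7/25 × -0.4620 = -0.1294
  x=1: 2/5 × log_e[(2/5)/(1/3)] = 2/5 × 0.1823 = 0.0729
  x=2: 8/25 × log_e[(8/25)/(2/9)] = 8/25 × 0.3646 = 0.1167

D_KL(P||Q) = 0.0602 nats

Note: KL divergence is always non-negative and equals 0 iff P = Q.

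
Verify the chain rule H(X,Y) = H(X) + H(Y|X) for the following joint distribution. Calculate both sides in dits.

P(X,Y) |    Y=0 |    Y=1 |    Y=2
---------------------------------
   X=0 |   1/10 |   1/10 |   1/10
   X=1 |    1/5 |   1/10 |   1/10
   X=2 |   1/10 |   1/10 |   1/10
H(X,Y) = 0.9398, H(X) = 0.4729, H(Y|X) = 0.4669 (all in dits)

Chain rule: H(X,Y) = H(X) + H(Y|X)

Left side — joint entropy directly:
H(X,Y) = -Σ p(x,y) log p(x,y) = 0.9398 dits

Right side — compute H(Y|X) from the conditional distributions:
P(X) = (3/10, 2/5, 3/10), so H(X) = 0.4729 dits
H(Y|X) = Σ_x P(X=x) · H(Y|X=x):
  P(Y|X=0) = (1/3, 1/3, 1/3), H(Y|X=0) = 0.4771, weight P(X=0) = 3/10
  P(Y|X=1) = (1/2, 1/4, 1/4), H(Y|X=1) = 0.4515, weight P(X=1) = 2/5
  P(Y|X=2) = (1/3, 1/3, 1/3), H(Y|X=2) = 0.4771, weight P(X=2) = 3/10
H(Y|X) = 0.4669 dits

H(X) + H(Y|X) = 0.4729 + 0.4669 = 0.9398 dits

Both sides equal 0.9398 dits. ✓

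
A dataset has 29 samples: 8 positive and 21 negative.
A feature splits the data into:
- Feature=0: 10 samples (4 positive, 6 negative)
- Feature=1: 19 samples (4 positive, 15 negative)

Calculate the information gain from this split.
0.0285 bits

Information Gain = H(Y) - H(Y|Feature)

Before split:
P(positive) = 8/29 = 0.2759
H(Y) = 0.8498 bits

After split:
Feature=0: H = 0.9710 bits (weight = 10/29)
Feature=1: H = 0.7425 bits (weight = 19/29)
H(Y|Feature) = (10/29)×0.9710 + (19/29)×0.7425 = 0.8213 bits

Information Gain = 0.8498 - 0.8213 = 0.0285 bits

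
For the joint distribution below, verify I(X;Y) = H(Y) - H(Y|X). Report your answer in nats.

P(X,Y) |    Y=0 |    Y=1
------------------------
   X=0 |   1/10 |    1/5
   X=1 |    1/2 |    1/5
I(X;Y) = 0.0633 nats

Mutual information has multiple equivalent forms:
- I(X;Y) = H(X) - H(X|Y)
- I(X;Y) = H(Y) - H(Y|X)
- I(X;Y) = H(X) + H(Y) - H(X,Y)

Computing all quantities:
H(X) = 0.6109, H(Y) = 0.6730, H(X,Y) = 1.2206
H(X|Y) = 0.5476, H(Y|X) = 0.6097

Verification:
H(X) - H(X|Y) = 0.6109 - 0.5476 = 0.0633
H(Y) - H(Y|X) = 0.6730 - 0.6097 = 0.0633
H(X) + H(Y) - H(X,Y) = 0.6109 + 0.6730 - 1.2206 = 0.0633

All forms give I(X;Y) = 0.0633 nats. ✓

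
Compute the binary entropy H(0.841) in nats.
0.4380 nats

The binary entropy function is:
H(p) = -p log(p) - (1-p) log(1-p)

H(0.841) = -0.841 × log_e(0.841) - 0.159 × log_e(0.159)
H(0.841) = 0.4380 nats

Note: Binary entropy is maximized at p=0.5 (H=1 bit) and minimized at p=0 or p=1 (H=0).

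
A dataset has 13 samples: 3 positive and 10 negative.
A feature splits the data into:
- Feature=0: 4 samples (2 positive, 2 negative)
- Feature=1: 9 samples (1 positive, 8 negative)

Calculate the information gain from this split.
0.1232 bits

Information Gain = H(Y) - H(Y|Feature)

Before split:
P(positive) = 3/13 = 0.2308
H(Y) = 0.7793 bits

After split:
Feature=0: H = 1.0000 bits (weight = 4/13)
Feature=1: H = 0.5033 bits (weight = 9/13)
H(Y|Feature) = (4/13)×1.0000 + (9/13)×0.5033 = 0.6561 bits

Information Gain = 0.7793 - 0.6561 = 0.1232 bits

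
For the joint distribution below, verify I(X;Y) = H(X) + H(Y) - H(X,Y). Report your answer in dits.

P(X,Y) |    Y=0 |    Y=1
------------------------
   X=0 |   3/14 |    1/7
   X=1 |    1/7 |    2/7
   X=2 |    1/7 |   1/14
I(X;Y) = 0.0189 dits

Mutual information has multiple equivalent forms:
- I(X;Y) = H(X) - H(X|Y)
- I(X;Y) = H(Y) - H(Y|X)
- I(X;Y) = H(X) + H(Y) - H(X,Y)

Computing all quantities:
H(X) = 0.4608, H(Y) = 0.3010, H(X,Y) = 0.7429
H(X|Y) = 0.4418, H(Y|X) = 0.2821

Verification:
H(X) - H(X|Y) = 0.4608 - 0.4418 = 0.0189
H(Y) - H(Y|X) = 0.3010 - 0.2821 = 0.0189
H(X) + H(Y) - H(X,Y) = 0.4608 + 0.3010 - 0.7429 = 0.0189

All forms give I(X;Y) = 0.0189 dits. ✓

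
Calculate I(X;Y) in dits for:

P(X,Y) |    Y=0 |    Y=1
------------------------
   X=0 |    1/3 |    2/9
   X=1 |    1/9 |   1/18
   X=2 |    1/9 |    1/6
0.0087 dits

Mutual information: I(X;Y) = H(X) + H(Y) - H(X,Y)

Marginals:
P(X) = (5/9, 1/6, 5/18), H(X) = 0.4260 dits
P(Y) = (5/9, 4/9), H(Y) = 0.2983 dits

Joint entropy: H(X,Y) = 0.7157 dits

I(X;Y) = 0.4260 + 0.2983 - 0.7157 = 0.0087 dits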